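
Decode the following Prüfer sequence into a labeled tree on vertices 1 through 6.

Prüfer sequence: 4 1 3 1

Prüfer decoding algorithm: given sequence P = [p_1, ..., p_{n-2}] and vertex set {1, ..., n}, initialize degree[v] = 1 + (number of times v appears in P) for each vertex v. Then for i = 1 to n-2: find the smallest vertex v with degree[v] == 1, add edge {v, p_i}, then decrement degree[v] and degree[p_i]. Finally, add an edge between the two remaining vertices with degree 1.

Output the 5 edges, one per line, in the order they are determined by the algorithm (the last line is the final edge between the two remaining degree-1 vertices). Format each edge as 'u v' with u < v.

Answer: 2 4
1 4
3 5
1 3
1 6

Derivation:
Initial degrees: {1:3, 2:1, 3:2, 4:2, 5:1, 6:1}
Step 1: smallest deg-1 vertex = 2, p_1 = 4. Add edge {2,4}. Now deg[2]=0, deg[4]=1.
Step 2: smallest deg-1 vertex = 4, p_2 = 1. Add edge {1,4}. Now deg[4]=0, deg[1]=2.
Step 3: smallest deg-1 vertex = 5, p_3 = 3. Add edge {3,5}. Now deg[5]=0, deg[3]=1.
Step 4: smallest deg-1 vertex = 3, p_4 = 1. Add edge {1,3}. Now deg[3]=0, deg[1]=1.
Final: two remaining deg-1 vertices are 1, 6. Add edge {1,6}.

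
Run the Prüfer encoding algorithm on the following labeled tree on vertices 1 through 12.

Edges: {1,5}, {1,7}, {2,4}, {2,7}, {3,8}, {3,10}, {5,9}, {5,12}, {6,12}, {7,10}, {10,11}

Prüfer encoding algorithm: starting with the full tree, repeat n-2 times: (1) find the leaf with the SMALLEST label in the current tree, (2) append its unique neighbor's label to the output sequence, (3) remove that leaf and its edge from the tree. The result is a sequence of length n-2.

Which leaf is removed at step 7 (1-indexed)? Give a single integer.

Answer: 11

Derivation:
Step 1: current leaves = {4,6,8,9,11}. Remove leaf 4 (neighbor: 2).
Step 2: current leaves = {2,6,8,9,11}. Remove leaf 2 (neighbor: 7).
Step 3: current leaves = {6,8,9,11}. Remove leaf 6 (neighbor: 12).
Step 4: current leaves = {8,9,11,12}. Remove leaf 8 (neighbor: 3).
Step 5: current leaves = {3,9,11,12}. Remove leaf 3 (neighbor: 10).
Step 6: current leaves = {9,11,12}. Remove leaf 9 (neighbor: 5).
Step 7: current leaves = {11,12}. Remove leaf 11 (neighbor: 10).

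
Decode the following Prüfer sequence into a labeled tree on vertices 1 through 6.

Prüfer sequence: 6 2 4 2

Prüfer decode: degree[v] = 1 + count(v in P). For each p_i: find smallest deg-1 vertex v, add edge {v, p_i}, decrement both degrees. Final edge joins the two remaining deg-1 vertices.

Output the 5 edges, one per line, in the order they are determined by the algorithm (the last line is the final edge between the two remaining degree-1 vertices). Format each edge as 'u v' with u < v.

Initial degrees: {1:1, 2:3, 3:1, 4:2, 5:1, 6:2}
Step 1: smallest deg-1 vertex = 1, p_1 = 6. Add edge {1,6}. Now deg[1]=0, deg[6]=1.
Step 2: smallest deg-1 vertex = 3, p_2 = 2. Add edge {2,3}. Now deg[3]=0, deg[2]=2.
Step 3: smallest deg-1 vertex = 5, p_3 = 4. Add edge {4,5}. Now deg[5]=0, deg[4]=1.
Step 4: smallest deg-1 vertex = 4, p_4 = 2. Add edge {2,4}. Now deg[4]=0, deg[2]=1.
Final: two remaining deg-1 vertices are 2, 6. Add edge {2,6}.

Answer: 1 6
2 3
4 5
2 4
2 6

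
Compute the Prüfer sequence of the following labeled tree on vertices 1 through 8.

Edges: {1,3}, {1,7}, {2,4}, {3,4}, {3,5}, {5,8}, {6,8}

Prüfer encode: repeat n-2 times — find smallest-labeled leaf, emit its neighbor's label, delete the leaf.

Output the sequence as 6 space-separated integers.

Answer: 4 3 8 1 3 5

Derivation:
Step 1: leaves = {2,6,7}. Remove smallest leaf 2, emit neighbor 4.
Step 2: leaves = {4,6,7}. Remove smallest leaf 4, emit neighbor 3.
Step 3: leaves = {6,7}. Remove smallest leaf 6, emit neighbor 8.
Step 4: leaves = {7,8}. Remove smallest leaf 7, emit neighbor 1.
Step 5: leaves = {1,8}. Remove smallest leaf 1, emit neighbor 3.
Step 6: leaves = {3,8}. Remove smallest leaf 3, emit neighbor 5.
Done: 2 vertices remain (5, 8). Sequence = [4 3 8 1 3 5]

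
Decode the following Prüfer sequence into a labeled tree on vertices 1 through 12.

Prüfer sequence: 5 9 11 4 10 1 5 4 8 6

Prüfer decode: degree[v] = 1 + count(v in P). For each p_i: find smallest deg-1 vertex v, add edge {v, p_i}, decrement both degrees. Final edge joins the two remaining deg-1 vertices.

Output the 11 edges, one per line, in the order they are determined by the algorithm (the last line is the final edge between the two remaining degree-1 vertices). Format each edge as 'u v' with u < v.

Initial degrees: {1:2, 2:1, 3:1, 4:3, 5:3, 6:2, 7:1, 8:2, 9:2, 10:2, 11:2, 12:1}
Step 1: smallest deg-1 vertex = 2, p_1 = 5. Add edge {2,5}. Now deg[2]=0, deg[5]=2.
Step 2: smallest deg-1 vertex = 3, p_2 = 9. Add edge {3,9}. Now deg[3]=0, deg[9]=1.
Step 3: smallest deg-1 vertex = 7, p_3 = 11. Add edge {7,11}. Now deg[7]=0, deg[11]=1.
Step 4: smallest deg-1 vertex = 9, p_4 = 4. Add edge {4,9}. Now deg[9]=0, deg[4]=2.
Step 5: smallest deg-1 vertex = 11, p_5 = 10. Add edge {10,11}. Now deg[11]=0, deg[10]=1.
Step 6: smallest deg-1 vertex = 10, p_6 = 1. Add edge {1,10}. Now deg[10]=0, deg[1]=1.
Step 7: smallest deg-1 vertex = 1, p_7 = 5. Add edge {1,5}. Now deg[1]=0, deg[5]=1.
Step 8: smallest deg-1 vertex = 5, p_8 = 4. Add edge {4,5}. Now deg[5]=0, deg[4]=1.
Step 9: smallest deg-1 vertex = 4, p_9 = 8. Add edge {4,8}. Now deg[4]=0, deg[8]=1.
Step 10: smallest deg-1 vertex = 8, p_10 = 6. Add edge {6,8}. Now deg[8]=0, deg[6]=1.
Final: two remaining deg-1 vertices are 6, 12. Add edge {6,12}.

Answer: 2 5
3 9
7 11
4 9
10 11
1 10
1 5
4 5
4 8
6 8
6 12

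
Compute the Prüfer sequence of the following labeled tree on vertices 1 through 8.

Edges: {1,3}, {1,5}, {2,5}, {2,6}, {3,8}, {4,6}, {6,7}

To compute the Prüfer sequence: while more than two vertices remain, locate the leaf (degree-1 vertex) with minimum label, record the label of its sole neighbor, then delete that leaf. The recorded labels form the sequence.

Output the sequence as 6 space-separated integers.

Step 1: leaves = {4,7,8}. Remove smallest leaf 4, emit neighbor 6.
Step 2: leaves = {7,8}. Remove smallest leaf 7, emit neighbor 6.
Step 3: leaves = {6,8}. Remove smallest leaf 6, emit neighbor 2.
Step 4: leaves = {2,8}. Remove smallest leaf 2, emit neighbor 5.
Step 5: leaves = {5,8}. Remove smallest leaf 5, emit neighbor 1.
Step 6: leaves = {1,8}. Remove smallest leaf 1, emit neighbor 3.
Done: 2 vertices remain (3, 8). Sequence = [6 6 2 5 1 3]

Answer: 6 6 2 5 1 3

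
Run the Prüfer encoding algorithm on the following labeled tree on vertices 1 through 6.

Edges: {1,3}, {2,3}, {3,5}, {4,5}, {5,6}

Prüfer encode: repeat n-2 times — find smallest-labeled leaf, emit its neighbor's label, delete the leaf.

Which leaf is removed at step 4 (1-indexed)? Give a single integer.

Step 1: current leaves = {1,2,4,6}. Remove leaf 1 (neighbor: 3).
Step 2: current leaves = {2,4,6}. Remove leaf 2 (neighbor: 3).
Step 3: current leaves = {3,4,6}. Remove leaf 3 (neighbor: 5).
Step 4: current leaves = {4,6}. Remove leaf 4 (neighbor: 5).

Answer: 4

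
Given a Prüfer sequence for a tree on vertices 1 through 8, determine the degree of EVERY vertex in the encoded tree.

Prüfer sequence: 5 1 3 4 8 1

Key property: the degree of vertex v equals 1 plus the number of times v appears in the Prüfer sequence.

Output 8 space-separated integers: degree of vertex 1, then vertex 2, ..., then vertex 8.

p_1 = 5: count[5] becomes 1
p_2 = 1: count[1] becomes 1
p_3 = 3: count[3] becomes 1
p_4 = 4: count[4] becomes 1
p_5 = 8: count[8] becomes 1
p_6 = 1: count[1] becomes 2
Degrees (1 + count): deg[1]=1+2=3, deg[2]=1+0=1, deg[3]=1+1=2, deg[4]=1+1=2, deg[5]=1+1=2, deg[6]=1+0=1, deg[7]=1+0=1, deg[8]=1+1=2

Answer: 3 1 2 2 2 1 1 2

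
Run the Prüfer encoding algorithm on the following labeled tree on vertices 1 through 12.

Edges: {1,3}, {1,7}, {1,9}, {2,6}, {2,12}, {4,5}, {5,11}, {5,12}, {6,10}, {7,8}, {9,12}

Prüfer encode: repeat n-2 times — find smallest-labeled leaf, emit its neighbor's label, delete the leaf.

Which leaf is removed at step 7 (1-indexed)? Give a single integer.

Step 1: current leaves = {3,4,8,10,11}. Remove leaf 3 (neighbor: 1).
Step 2: current leaves = {4,8,10,11}. Remove leaf 4 (neighbor: 5).
Step 3: current leaves = {8,10,11}. Remove leaf 8 (neighbor: 7).
Step 4: current leaves = {7,10,11}. Remove leaf 7 (neighbor: 1).
Step 5: current leaves = {1,10,11}. Remove leaf 1 (neighbor: 9).
Step 6: current leaves = {9,10,11}. Remove leaf 9 (neighbor: 12).
Step 7: current leaves = {10,11}. Remove leaf 10 (neighbor: 6).

Answer: 10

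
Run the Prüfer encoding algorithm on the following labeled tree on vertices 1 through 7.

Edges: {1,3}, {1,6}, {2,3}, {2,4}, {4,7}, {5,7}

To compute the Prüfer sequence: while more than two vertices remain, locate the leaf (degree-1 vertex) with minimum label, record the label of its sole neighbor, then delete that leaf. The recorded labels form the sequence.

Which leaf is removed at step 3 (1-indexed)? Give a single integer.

Step 1: current leaves = {5,6}. Remove leaf 5 (neighbor: 7).
Step 2: current leaves = {6,7}. Remove leaf 6 (neighbor: 1).
Step 3: current leaves = {1,7}. Remove leaf 1 (neighbor: 3).

Answer: 1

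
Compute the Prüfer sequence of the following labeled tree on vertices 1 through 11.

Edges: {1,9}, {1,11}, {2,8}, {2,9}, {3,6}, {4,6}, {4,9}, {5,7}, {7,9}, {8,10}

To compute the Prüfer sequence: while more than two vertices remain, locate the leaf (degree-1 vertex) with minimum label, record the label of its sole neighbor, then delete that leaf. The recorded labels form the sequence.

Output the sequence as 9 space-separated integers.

Answer: 6 7 4 9 9 8 2 9 1

Derivation:
Step 1: leaves = {3,5,10,11}. Remove smallest leaf 3, emit neighbor 6.
Step 2: leaves = {5,6,10,11}. Remove smallest leaf 5, emit neighbor 7.
Step 3: leaves = {6,7,10,11}. Remove smallest leaf 6, emit neighbor 4.
Step 4: leaves = {4,7,10,11}. Remove smallest leaf 4, emit neighbor 9.
Step 5: leaves = {7,10,11}. Remove smallest leaf 7, emit neighbor 9.
Step 6: leaves = {10,11}. Remove smallest leaf 10, emit neighbor 8.
Step 7: leaves = {8,11}. Remove smallest leaf 8, emit neighbor 2.
Step 8: leaves = {2,11}. Remove smallest leaf 2, emit neighbor 9.
Step 9: leaves = {9,11}. Remove smallest leaf 9, emit neighbor 1.
Done: 2 vertices remain (1, 11). Sequence = [6 7 4 9 9 8 2 9 1]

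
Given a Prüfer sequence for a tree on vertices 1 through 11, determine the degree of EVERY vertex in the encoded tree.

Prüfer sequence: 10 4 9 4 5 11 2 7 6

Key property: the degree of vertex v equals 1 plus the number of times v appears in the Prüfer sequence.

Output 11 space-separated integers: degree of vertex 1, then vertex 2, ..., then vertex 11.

Answer: 1 2 1 3 2 2 2 1 2 2 2

Derivation:
p_1 = 10: count[10] becomes 1
p_2 = 4: count[4] becomes 1
p_3 = 9: count[9] becomes 1
p_4 = 4: count[4] becomes 2
p_5 = 5: count[5] becomes 1
p_6 = 11: count[11] becomes 1
p_7 = 2: count[2] becomes 1
p_8 = 7: count[7] becomes 1
p_9 = 6: count[6] becomes 1
Degrees (1 + count): deg[1]=1+0=1, deg[2]=1+1=2, deg[3]=1+0=1, deg[4]=1+2=3, deg[5]=1+1=2, deg[6]=1+1=2, deg[7]=1+1=2, deg[8]=1+0=1, deg[9]=1+1=2, deg[10]=1+1=2, deg[11]=1+1=2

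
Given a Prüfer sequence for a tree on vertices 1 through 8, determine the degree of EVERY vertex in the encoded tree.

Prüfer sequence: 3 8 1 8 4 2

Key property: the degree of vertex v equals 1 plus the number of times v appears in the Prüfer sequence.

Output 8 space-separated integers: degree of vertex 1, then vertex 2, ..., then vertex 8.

Answer: 2 2 2 2 1 1 1 3

Derivation:
p_1 = 3: count[3] becomes 1
p_2 = 8: count[8] becomes 1
p_3 = 1: count[1] becomes 1
p_4 = 8: count[8] becomes 2
p_5 = 4: count[4] becomes 1
p_6 = 2: count[2] becomes 1
Degrees (1 + count): deg[1]=1+1=2, deg[2]=1+1=2, deg[3]=1+1=2, deg[4]=1+1=2, deg[5]=1+0=1, deg[6]=1+0=1, deg[7]=1+0=1, deg[8]=1+2=3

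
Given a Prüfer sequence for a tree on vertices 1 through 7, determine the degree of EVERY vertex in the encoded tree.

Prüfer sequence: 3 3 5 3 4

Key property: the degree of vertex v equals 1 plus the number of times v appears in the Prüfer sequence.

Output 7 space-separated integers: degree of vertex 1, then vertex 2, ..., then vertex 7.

p_1 = 3: count[3] becomes 1
p_2 = 3: count[3] becomes 2
p_3 = 5: count[5] becomes 1
p_4 = 3: count[3] becomes 3
p_5 = 4: count[4] becomes 1
Degrees (1 + count): deg[1]=1+0=1, deg[2]=1+0=1, deg[3]=1+3=4, deg[4]=1+1=2, deg[5]=1+1=2, deg[6]=1+0=1, deg[7]=1+0=1

Answer: 1 1 4 2 2 1 1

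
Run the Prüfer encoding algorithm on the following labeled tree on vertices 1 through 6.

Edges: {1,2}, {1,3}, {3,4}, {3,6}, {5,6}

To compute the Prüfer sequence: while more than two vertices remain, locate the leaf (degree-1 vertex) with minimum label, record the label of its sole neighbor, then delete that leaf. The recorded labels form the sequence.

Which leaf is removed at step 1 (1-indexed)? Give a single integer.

Step 1: current leaves = {2,4,5}. Remove leaf 2 (neighbor: 1).

Answer: 2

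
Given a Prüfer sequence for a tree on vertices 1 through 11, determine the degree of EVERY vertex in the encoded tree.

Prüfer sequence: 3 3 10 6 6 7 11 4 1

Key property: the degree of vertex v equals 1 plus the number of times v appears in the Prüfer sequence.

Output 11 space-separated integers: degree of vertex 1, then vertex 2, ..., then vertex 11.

p_1 = 3: count[3] becomes 1
p_2 = 3: count[3] becomes 2
p_3 = 10: count[10] becomes 1
p_4 = 6: count[6] becomes 1
p_5 = 6: count[6] becomes 2
p_6 = 7: count[7] becomes 1
p_7 = 11: count[11] becomes 1
p_8 = 4: count[4] becomes 1
p_9 = 1: count[1] becomes 1
Degrees (1 + count): deg[1]=1+1=2, deg[2]=1+0=1, deg[3]=1+2=3, deg[4]=1+1=2, deg[5]=1+0=1, deg[6]=1+2=3, deg[7]=1+1=2, deg[8]=1+0=1, deg[9]=1+0=1, deg[10]=1+1=2, deg[11]=1+1=2

Answer: 2 1 3 2 1 3 2 1 1 2 2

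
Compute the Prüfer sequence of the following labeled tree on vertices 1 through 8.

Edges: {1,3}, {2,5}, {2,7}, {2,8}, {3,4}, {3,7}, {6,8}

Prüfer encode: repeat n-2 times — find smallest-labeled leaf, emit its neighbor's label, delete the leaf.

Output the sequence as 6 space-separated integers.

Answer: 3 3 7 2 8 2

Derivation:
Step 1: leaves = {1,4,5,6}. Remove smallest leaf 1, emit neighbor 3.
Step 2: leaves = {4,5,6}. Remove smallest leaf 4, emit neighbor 3.
Step 3: leaves = {3,5,6}. Remove smallest leaf 3, emit neighbor 7.
Step 4: leaves = {5,6,7}. Remove smallest leaf 5, emit neighbor 2.
Step 5: leaves = {6,7}. Remove smallest leaf 6, emit neighbor 8.
Step 6: leaves = {7,8}. Remove smallest leaf 7, emit neighbor 2.
Done: 2 vertices remain (2, 8). Sequence = [3 3 7 2 8 2]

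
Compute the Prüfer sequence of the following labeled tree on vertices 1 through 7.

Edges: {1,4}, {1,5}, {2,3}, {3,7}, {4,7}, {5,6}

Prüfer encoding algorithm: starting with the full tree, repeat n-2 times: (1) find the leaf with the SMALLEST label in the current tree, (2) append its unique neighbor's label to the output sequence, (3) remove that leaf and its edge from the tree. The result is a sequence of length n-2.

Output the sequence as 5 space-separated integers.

Step 1: leaves = {2,6}. Remove smallest leaf 2, emit neighbor 3.
Step 2: leaves = {3,6}. Remove smallest leaf 3, emit neighbor 7.
Step 3: leaves = {6,7}. Remove smallest leaf 6, emit neighbor 5.
Step 4: leaves = {5,7}. Remove smallest leaf 5, emit neighbor 1.
Step 5: leaves = {1,7}. Remove smallest leaf 1, emit neighbor 4.
Done: 2 vertices remain (4, 7). Sequence = [3 7 5 1 4]

Answer: 3 7 5 1 4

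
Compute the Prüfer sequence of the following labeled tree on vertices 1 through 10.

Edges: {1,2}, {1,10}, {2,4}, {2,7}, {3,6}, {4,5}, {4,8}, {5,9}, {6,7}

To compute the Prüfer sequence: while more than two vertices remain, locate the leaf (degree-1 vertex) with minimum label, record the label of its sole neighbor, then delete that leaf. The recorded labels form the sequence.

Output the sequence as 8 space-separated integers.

Step 1: leaves = {3,8,9,10}. Remove smallest leaf 3, emit neighbor 6.
Step 2: leaves = {6,8,9,10}. Remove smallest leaf 6, emit neighbor 7.
Step 3: leaves = {7,8,9,10}. Remove smallest leaf 7, emit neighbor 2.
Step 4: leaves = {8,9,10}. Remove smallest leaf 8, emit neighbor 4.
Step 5: leaves = {9,10}. Remove smallest leaf 9, emit neighbor 5.
Step 6: leaves = {5,10}. Remove smallest leaf 5, emit neighbor 4.
Step 7: leaves = {4,10}. Remove smallest leaf 4, emit neighbor 2.
Step 8: leaves = {2,10}. Remove smallest leaf 2, emit neighbor 1.
Done: 2 vertices remain (1, 10). Sequence = [6 7 2 4 5 4 2 1]

Answer: 6 7 2 4 5 4 2 1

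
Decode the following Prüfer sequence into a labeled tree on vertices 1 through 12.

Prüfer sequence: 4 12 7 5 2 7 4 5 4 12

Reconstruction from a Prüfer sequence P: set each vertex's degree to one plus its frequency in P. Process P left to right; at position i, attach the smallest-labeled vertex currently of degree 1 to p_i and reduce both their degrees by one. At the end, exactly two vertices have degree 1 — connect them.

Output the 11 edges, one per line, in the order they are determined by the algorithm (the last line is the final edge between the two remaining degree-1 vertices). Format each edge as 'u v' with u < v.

Initial degrees: {1:1, 2:2, 3:1, 4:4, 5:3, 6:1, 7:3, 8:1, 9:1, 10:1, 11:1, 12:3}
Step 1: smallest deg-1 vertex = 1, p_1 = 4. Add edge {1,4}. Now deg[1]=0, deg[4]=3.
Step 2: smallest deg-1 vertex = 3, p_2 = 12. Add edge {3,12}. Now deg[3]=0, deg[12]=2.
Step 3: smallest deg-1 vertex = 6, p_3 = 7. Add edge {6,7}. Now deg[6]=0, deg[7]=2.
Step 4: smallest deg-1 vertex = 8, p_4 = 5. Add edge {5,8}. Now deg[8]=0, deg[5]=2.
Step 5: smallest deg-1 vertex = 9, p_5 = 2. Add edge {2,9}. Now deg[9]=0, deg[2]=1.
Step 6: smallest deg-1 vertex = 2, p_6 = 7. Add edge {2,7}. Now deg[2]=0, deg[7]=1.
Step 7: smallest deg-1 vertex = 7, p_7 = 4. Add edge {4,7}. Now deg[7]=0, deg[4]=2.
Step 8: smallest deg-1 vertex = 10, p_8 = 5. Add edge {5,10}. Now deg[10]=0, deg[5]=1.
Step 9: smallest deg-1 vertex = 5, p_9 = 4. Add edge {4,5}. Now deg[5]=0, deg[4]=1.
Step 10: smallest deg-1 vertex = 4, p_10 = 12. Add edge {4,12}. Now deg[4]=0, deg[12]=1.
Final: two remaining deg-1 vertices are 11, 12. Add edge {11,12}.

Answer: 1 4
3 12
6 7
5 8
2 9
2 7
4 7
5 10
4 5
4 12
11 12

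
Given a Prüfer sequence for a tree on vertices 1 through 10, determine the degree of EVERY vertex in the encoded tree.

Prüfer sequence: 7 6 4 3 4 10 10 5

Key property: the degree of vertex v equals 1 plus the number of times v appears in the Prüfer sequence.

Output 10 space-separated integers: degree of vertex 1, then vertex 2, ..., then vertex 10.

p_1 = 7: count[7] becomes 1
p_2 = 6: count[6] becomes 1
p_3 = 4: count[4] becomes 1
p_4 = 3: count[3] becomes 1
p_5 = 4: count[4] becomes 2
p_6 = 10: count[10] becomes 1
p_7 = 10: count[10] becomes 2
p_8 = 5: count[5] becomes 1
Degrees (1 + count): deg[1]=1+0=1, deg[2]=1+0=1, deg[3]=1+1=2, deg[4]=1+2=3, deg[5]=1+1=2, deg[6]=1+1=2, deg[7]=1+1=2, deg[8]=1+0=1, deg[9]=1+0=1, deg[10]=1+2=3

Answer: 1 1 2 3 2 2 2 1 1 3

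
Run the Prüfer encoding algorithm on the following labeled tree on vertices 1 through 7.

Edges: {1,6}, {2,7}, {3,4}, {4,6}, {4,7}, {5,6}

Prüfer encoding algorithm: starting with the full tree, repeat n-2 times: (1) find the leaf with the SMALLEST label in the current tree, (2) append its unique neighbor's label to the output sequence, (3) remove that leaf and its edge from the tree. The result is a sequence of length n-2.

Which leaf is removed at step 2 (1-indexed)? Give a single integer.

Step 1: current leaves = {1,2,3,5}. Remove leaf 1 (neighbor: 6).
Step 2: current leaves = {2,3,5}. Remove leaf 2 (neighbor: 7).

Answer: 2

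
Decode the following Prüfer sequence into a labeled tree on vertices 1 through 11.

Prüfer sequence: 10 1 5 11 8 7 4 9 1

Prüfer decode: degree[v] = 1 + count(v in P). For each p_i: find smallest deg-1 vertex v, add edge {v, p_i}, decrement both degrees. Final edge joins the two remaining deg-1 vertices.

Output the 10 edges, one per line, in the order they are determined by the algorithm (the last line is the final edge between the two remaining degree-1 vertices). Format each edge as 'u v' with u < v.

Answer: 2 10
1 3
5 6
5 11
8 10
7 8
4 7
4 9
1 9
1 11

Derivation:
Initial degrees: {1:3, 2:1, 3:1, 4:2, 5:2, 6:1, 7:2, 8:2, 9:2, 10:2, 11:2}
Step 1: smallest deg-1 vertex = 2, p_1 = 10. Add edge {2,10}. Now deg[2]=0, deg[10]=1.
Step 2: smallest deg-1 vertex = 3, p_2 = 1. Add edge {1,3}. Now deg[3]=0, deg[1]=2.
Step 3: smallest deg-1 vertex = 6, p_3 = 5. Add edge {5,6}. Now deg[6]=0, deg[5]=1.
Step 4: smallest deg-1 vertex = 5, p_4 = 11. Add edge {5,11}. Now deg[5]=0, deg[11]=1.
Step 5: smallest deg-1 vertex = 10, p_5 = 8. Add edge {8,10}. Now deg[10]=0, deg[8]=1.
Step 6: smallest deg-1 vertex = 8, p_6 = 7. Add edge {7,8}. Now deg[8]=0, deg[7]=1.
Step 7: smallest deg-1 vertex = 7, p_7 = 4. Add edge {4,7}. Now deg[7]=0, deg[4]=1.
Step 8: smallest deg-1 vertex = 4, p_8 = 9. Add edge {4,9}. Now deg[4]=0, deg[9]=1.
Step 9: smallest deg-1 vertex = 9, p_9 = 1. Add edge {1,9}. Now deg[9]=0, deg[1]=1.
Final: two remaining deg-1 vertices are 1, 11. Add edge {1,11}.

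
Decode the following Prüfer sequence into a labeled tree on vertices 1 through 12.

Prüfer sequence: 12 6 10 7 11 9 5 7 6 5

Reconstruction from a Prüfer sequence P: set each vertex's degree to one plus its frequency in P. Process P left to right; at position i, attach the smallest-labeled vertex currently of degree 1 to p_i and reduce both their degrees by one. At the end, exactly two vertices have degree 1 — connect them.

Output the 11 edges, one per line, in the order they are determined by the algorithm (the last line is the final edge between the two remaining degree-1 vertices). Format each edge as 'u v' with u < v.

Answer: 1 12
2 6
3 10
4 7
8 11
9 10
5 9
7 11
6 7
5 6
5 12

Derivation:
Initial degrees: {1:1, 2:1, 3:1, 4:1, 5:3, 6:3, 7:3, 8:1, 9:2, 10:2, 11:2, 12:2}
Step 1: smallest deg-1 vertex = 1, p_1 = 12. Add edge {1,12}. Now deg[1]=0, deg[12]=1.
Step 2: smallest deg-1 vertex = 2, p_2 = 6. Add edge {2,6}. Now deg[2]=0, deg[6]=2.
Step 3: smallest deg-1 vertex = 3, p_3 = 10. Add edge {3,10}. Now deg[3]=0, deg[10]=1.
Step 4: smallest deg-1 vertex = 4, p_4 = 7. Add edge {4,7}. Now deg[4]=0, deg[7]=2.
Step 5: smallest deg-1 vertex = 8, p_5 = 11. Add edge {8,11}. Now deg[8]=0, deg[11]=1.
Step 6: smallest deg-1 vertex = 10, p_6 = 9. Add edge {9,10}. Now deg[10]=0, deg[9]=1.
Step 7: smallest deg-1 vertex = 9, p_7 = 5. Add edge {5,9}. Now deg[9]=0, deg[5]=2.
Step 8: smallest deg-1 vertex = 11, p_8 = 7. Add edge {7,11}. Now deg[11]=0, deg[7]=1.
Step 9: smallest deg-1 vertex = 7, p_9 = 6. Add edge {6,7}. Now deg[7]=0, deg[6]=1.
Step 10: smallest deg-1 vertex = 6, p_10 = 5. Add edge {5,6}. Now deg[6]=0, deg[5]=1.
Final: two remaining deg-1 vertices are 5, 12. Add edge {5,12}.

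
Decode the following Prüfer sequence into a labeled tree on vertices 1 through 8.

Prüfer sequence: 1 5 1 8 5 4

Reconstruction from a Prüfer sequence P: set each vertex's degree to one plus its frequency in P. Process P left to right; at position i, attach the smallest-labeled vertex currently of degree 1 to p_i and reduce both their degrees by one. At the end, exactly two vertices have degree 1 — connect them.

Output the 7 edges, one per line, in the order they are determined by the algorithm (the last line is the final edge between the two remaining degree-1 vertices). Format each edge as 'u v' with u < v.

Initial degrees: {1:3, 2:1, 3:1, 4:2, 5:3, 6:1, 7:1, 8:2}
Step 1: smallest deg-1 vertex = 2, p_1 = 1. Add edge {1,2}. Now deg[2]=0, deg[1]=2.
Step 2: smallest deg-1 vertex = 3, p_2 = 5. Add edge {3,5}. Now deg[3]=0, deg[5]=2.
Step 3: smallest deg-1 vertex = 6, p_3 = 1. Add edge {1,6}. Now deg[6]=0, deg[1]=1.
Step 4: smallest deg-1 vertex = 1, p_4 = 8. Add edge {1,8}. Now deg[1]=0, deg[8]=1.
Step 5: smallest deg-1 vertex = 7, p_5 = 5. Add edge {5,7}. Now deg[7]=0, deg[5]=1.
Step 6: smallest deg-1 vertex = 5, p_6 = 4. Add edge {4,5}. Now deg[5]=0, deg[4]=1.
Final: two remaining deg-1 vertices are 4, 8. Add edge {4,8}.

Answer: 1 2
3 5
1 6
1 8
5 7
4 5
4 8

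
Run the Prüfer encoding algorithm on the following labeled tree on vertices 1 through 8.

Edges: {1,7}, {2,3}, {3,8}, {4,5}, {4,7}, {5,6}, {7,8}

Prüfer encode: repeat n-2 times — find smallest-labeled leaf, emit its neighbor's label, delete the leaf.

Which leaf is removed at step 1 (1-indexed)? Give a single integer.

Step 1: current leaves = {1,2,6}. Remove leaf 1 (neighbor: 7).

Answer: 1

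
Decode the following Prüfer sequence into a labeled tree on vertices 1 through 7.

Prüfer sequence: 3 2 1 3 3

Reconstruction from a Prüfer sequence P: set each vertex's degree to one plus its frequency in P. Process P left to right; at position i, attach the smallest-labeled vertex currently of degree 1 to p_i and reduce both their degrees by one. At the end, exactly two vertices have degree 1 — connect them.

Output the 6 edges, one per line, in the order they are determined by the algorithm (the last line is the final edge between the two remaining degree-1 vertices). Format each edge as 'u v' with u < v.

Answer: 3 4
2 5
1 2
1 3
3 6
3 7

Derivation:
Initial degrees: {1:2, 2:2, 3:4, 4:1, 5:1, 6:1, 7:1}
Step 1: smallest deg-1 vertex = 4, p_1 = 3. Add edge {3,4}. Now deg[4]=0, deg[3]=3.
Step 2: smallest deg-1 vertex = 5, p_2 = 2. Add edge {2,5}. Now deg[5]=0, deg[2]=1.
Step 3: smallest deg-1 vertex = 2, p_3 = 1. Add edge {1,2}. Now deg[2]=0, deg[1]=1.
Step 4: smallest deg-1 vertex = 1, p_4 = 3. Add edge {1,3}. Now deg[1]=0, deg[3]=2.
Step 5: smallest deg-1 vertex = 6, p_5 = 3. Add edge {3,6}. Now deg[6]=0, deg[3]=1.
Final: two remaining deg-1 vertices are 3, 7. Add edge {3,7}.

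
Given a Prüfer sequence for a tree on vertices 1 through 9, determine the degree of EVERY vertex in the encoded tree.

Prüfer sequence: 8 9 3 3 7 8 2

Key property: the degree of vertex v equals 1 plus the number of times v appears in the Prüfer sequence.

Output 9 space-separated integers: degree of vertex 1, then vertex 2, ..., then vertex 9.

p_1 = 8: count[8] becomes 1
p_2 = 9: count[9] becomes 1
p_3 = 3: count[3] becomes 1
p_4 = 3: count[3] becomes 2
p_5 = 7: count[7] becomes 1
p_6 = 8: count[8] becomes 2
p_7 = 2: count[2] becomes 1
Degrees (1 + count): deg[1]=1+0=1, deg[2]=1+1=2, deg[3]=1+2=3, deg[4]=1+0=1, deg[5]=1+0=1, deg[6]=1+0=1, deg[7]=1+1=2, deg[8]=1+2=3, deg[9]=1+1=2

Answer: 1 2 3 1 1 1 2 3 2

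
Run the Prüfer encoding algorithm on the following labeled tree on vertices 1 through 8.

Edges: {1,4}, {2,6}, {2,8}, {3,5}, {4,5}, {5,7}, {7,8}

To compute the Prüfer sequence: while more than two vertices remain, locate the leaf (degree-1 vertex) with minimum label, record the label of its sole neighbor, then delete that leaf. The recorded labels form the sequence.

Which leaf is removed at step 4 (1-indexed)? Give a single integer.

Answer: 5

Derivation:
Step 1: current leaves = {1,3,6}. Remove leaf 1 (neighbor: 4).
Step 2: current leaves = {3,4,6}. Remove leaf 3 (neighbor: 5).
Step 3: current leaves = {4,6}. Remove leaf 4 (neighbor: 5).
Step 4: current leaves = {5,6}. Remove leaf 5 (neighbor: 7).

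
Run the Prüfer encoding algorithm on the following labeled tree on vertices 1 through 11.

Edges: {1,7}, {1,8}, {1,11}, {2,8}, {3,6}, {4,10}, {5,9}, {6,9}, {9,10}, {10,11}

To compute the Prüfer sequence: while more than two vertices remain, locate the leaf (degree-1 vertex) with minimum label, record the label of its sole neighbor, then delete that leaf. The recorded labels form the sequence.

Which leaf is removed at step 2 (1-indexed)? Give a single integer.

Step 1: current leaves = {2,3,4,5,7}. Remove leaf 2 (neighbor: 8).
Step 2: current leaves = {3,4,5,7,8}. Remove leaf 3 (neighbor: 6).

Answer: 3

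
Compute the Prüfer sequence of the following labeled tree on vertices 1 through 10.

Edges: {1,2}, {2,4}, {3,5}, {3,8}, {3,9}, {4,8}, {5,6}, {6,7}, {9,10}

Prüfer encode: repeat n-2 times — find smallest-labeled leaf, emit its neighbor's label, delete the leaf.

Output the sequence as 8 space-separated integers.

Answer: 2 4 8 6 5 3 3 9

Derivation:
Step 1: leaves = {1,7,10}. Remove smallest leaf 1, emit neighbor 2.
Step 2: leaves = {2,7,10}. Remove smallest leaf 2, emit neighbor 4.
Step 3: leaves = {4,7,10}. Remove smallest leaf 4, emit neighbor 8.
Step 4: leaves = {7,8,10}. Remove smallest leaf 7, emit neighbor 6.
Step 5: leaves = {6,8,10}. Remove smallest leaf 6, emit neighbor 5.
Step 6: leaves = {5,8,10}. Remove smallest leaf 5, emit neighbor 3.
Step 7: leaves = {8,10}. Remove smallest leaf 8, emit neighbor 3.
Step 8: leaves = {3,10}. Remove smallest leaf 3, emit neighbor 9.
Done: 2 vertices remain (9, 10). Sequence = [2 4 8 6 5 3 3 9]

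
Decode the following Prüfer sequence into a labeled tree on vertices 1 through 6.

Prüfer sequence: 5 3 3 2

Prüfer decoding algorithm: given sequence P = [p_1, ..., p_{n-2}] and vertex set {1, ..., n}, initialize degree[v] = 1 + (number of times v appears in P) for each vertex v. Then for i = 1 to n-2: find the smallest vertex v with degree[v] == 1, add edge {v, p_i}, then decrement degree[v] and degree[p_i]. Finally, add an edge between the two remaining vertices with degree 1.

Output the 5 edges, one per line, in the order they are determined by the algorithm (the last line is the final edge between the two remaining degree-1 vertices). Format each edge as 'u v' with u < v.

Initial degrees: {1:1, 2:2, 3:3, 4:1, 5:2, 6:1}
Step 1: smallest deg-1 vertex = 1, p_1 = 5. Add edge {1,5}. Now deg[1]=0, deg[5]=1.
Step 2: smallest deg-1 vertex = 4, p_2 = 3. Add edge {3,4}. Now deg[4]=0, deg[3]=2.
Step 3: smallest deg-1 vertex = 5, p_3 = 3. Add edge {3,5}. Now deg[5]=0, deg[3]=1.
Step 4: smallest deg-1 vertex = 3, p_4 = 2. Add edge {2,3}. Now deg[3]=0, deg[2]=1.
Final: two remaining deg-1 vertices are 2, 6. Add edge {2,6}.

Answer: 1 5
3 4
3 5
2 3
2 6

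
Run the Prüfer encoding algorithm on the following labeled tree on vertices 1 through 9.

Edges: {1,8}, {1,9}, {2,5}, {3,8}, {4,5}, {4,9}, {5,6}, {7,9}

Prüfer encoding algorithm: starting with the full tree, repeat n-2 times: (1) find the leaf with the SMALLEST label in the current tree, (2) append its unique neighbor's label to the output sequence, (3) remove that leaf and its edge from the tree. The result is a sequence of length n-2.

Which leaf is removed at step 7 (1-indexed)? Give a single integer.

Step 1: current leaves = {2,3,6,7}. Remove leaf 2 (neighbor: 5).
Step 2: current leaves = {3,6,7}. Remove leaf 3 (neighbor: 8).
Step 3: current leaves = {6,7,8}. Remove leaf 6 (neighbor: 5).
Step 4: current leaves = {5,7,8}. Remove leaf 5 (neighbor: 4).
Step 5: current leaves = {4,7,8}. Remove leaf 4 (neighbor: 9).
Step 6: current leaves = {7,8}. Remove leaf 7 (neighbor: 9).
Step 7: current leaves = {8,9}. Remove leaf 8 (neighbor: 1).

Answer: 8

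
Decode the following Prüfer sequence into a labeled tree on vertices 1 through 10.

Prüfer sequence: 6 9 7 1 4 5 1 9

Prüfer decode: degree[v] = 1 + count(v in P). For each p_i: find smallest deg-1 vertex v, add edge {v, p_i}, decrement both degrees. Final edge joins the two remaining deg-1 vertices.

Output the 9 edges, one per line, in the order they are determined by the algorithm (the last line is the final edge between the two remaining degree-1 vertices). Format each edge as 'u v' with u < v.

Initial degrees: {1:3, 2:1, 3:1, 4:2, 5:2, 6:2, 7:2, 8:1, 9:3, 10:1}
Step 1: smallest deg-1 vertex = 2, p_1 = 6. Add edge {2,6}. Now deg[2]=0, deg[6]=1.
Step 2: smallest deg-1 vertex = 3, p_2 = 9. Add edge {3,9}. Now deg[3]=0, deg[9]=2.
Step 3: smallest deg-1 vertex = 6, p_3 = 7. Add edge {6,7}. Now deg[6]=0, deg[7]=1.
Step 4: smallest deg-1 vertex = 7, p_4 = 1. Add edge {1,7}. Now deg[7]=0, deg[1]=2.
Step 5: smallest deg-1 vertex = 8, p_5 = 4. Add edge {4,8}. Now deg[8]=0, deg[4]=1.
Step 6: smallest deg-1 vertex = 4, p_6 = 5. Add edge {4,5}. Now deg[4]=0, deg[5]=1.
Step 7: smallest deg-1 vertex = 5, p_7 = 1. Add edge {1,5}. Now deg[5]=0, deg[1]=1.
Step 8: smallest deg-1 vertex = 1, p_8 = 9. Add edge {1,9}. Now deg[1]=0, deg[9]=1.
Final: two remaining deg-1 vertices are 9, 10. Add edge {9,10}.

Answer: 2 6
3 9
6 7
1 7
4 8
4 5
1 5
1 9
9 10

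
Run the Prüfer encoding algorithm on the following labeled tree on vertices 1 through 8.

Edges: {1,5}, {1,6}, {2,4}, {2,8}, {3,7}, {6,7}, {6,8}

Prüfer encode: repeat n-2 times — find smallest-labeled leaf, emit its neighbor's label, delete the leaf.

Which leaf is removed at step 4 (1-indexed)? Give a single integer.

Step 1: current leaves = {3,4,5}. Remove leaf 3 (neighbor: 7).
Step 2: current leaves = {4,5,7}. Remove leaf 4 (neighbor: 2).
Step 3: current leaves = {2,5,7}. Remove leaf 2 (neighbor: 8).
Step 4: current leaves = {5,7,8}. Remove leaf 5 (neighbor: 1).

Answer: 5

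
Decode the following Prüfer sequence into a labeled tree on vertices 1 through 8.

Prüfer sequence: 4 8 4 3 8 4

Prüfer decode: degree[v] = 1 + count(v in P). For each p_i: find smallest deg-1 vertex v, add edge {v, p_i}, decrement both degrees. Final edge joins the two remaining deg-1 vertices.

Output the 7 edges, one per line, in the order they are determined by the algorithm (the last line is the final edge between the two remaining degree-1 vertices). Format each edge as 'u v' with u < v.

Answer: 1 4
2 8
4 5
3 6
3 8
4 7
4 8

Derivation:
Initial degrees: {1:1, 2:1, 3:2, 4:4, 5:1, 6:1, 7:1, 8:3}
Step 1: smallest deg-1 vertex = 1, p_1 = 4. Add edge {1,4}. Now deg[1]=0, deg[4]=3.
Step 2: smallest deg-1 vertex = 2, p_2 = 8. Add edge {2,8}. Now deg[2]=0, deg[8]=2.
Step 3: smallest deg-1 vertex = 5, p_3 = 4. Add edge {4,5}. Now deg[5]=0, deg[4]=2.
Step 4: smallest deg-1 vertex = 6, p_4 = 3. Add edge {3,6}. Now deg[6]=0, deg[3]=1.
Step 5: smallest deg-1 vertex = 3, p_5 = 8. Add edge {3,8}. Now deg[3]=0, deg[8]=1.
Step 6: smallest deg-1 vertex = 7, p_6 = 4. Add edge {4,7}. Now deg[7]=0, deg[4]=1.
Final: two remaining deg-1 vertices are 4, 8. Add edge {4,8}.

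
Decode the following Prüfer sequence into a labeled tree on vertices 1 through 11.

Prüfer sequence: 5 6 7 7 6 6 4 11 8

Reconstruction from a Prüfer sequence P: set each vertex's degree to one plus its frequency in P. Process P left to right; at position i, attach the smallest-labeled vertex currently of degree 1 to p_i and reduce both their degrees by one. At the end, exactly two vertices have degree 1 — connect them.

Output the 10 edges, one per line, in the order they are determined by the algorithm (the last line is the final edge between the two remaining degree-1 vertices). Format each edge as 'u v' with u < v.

Answer: 1 5
2 6
3 7
5 7
6 7
6 9
4 6
4 11
8 10
8 11

Derivation:
Initial degrees: {1:1, 2:1, 3:1, 4:2, 5:2, 6:4, 7:3, 8:2, 9:1, 10:1, 11:2}
Step 1: smallest deg-1 vertex = 1, p_1 = 5. Add edge {1,5}. Now deg[1]=0, deg[5]=1.
Step 2: smallest deg-1 vertex = 2, p_2 = 6. Add edge {2,6}. Now deg[2]=0, deg[6]=3.
Step 3: smallest deg-1 vertex = 3, p_3 = 7. Add edge {3,7}. Now deg[3]=0, deg[7]=2.
Step 4: smallest deg-1 vertex = 5, p_4 = 7. Add edge {5,7}. Now deg[5]=0, deg[7]=1.
Step 5: smallest deg-1 vertex = 7, p_5 = 6. Add edge {6,7}. Now deg[7]=0, deg[6]=2.
Step 6: smallest deg-1 vertex = 9, p_6 = 6. Add edge {6,9}. Now deg[9]=0, deg[6]=1.
Step 7: smallest deg-1 vertex = 6, p_7 = 4. Add edge {4,6}. Now deg[6]=0, deg[4]=1.
Step 8: smallest deg-1 vertex = 4, p_8 = 11. Add edge {4,11}. Now deg[4]=0, deg[11]=1.
Step 9: smallest deg-1 vertex = 10, p_9 = 8. Add edge {8,10}. Now deg[10]=0, deg[8]=1.
Final: two remaining deg-1 vertices are 8, 11. Add edge {8,11}.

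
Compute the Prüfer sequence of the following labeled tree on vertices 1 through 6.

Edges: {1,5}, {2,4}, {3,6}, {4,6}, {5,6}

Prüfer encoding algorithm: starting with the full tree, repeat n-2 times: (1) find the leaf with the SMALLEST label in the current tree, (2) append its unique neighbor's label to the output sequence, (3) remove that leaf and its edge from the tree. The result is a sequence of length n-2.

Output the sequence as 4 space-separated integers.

Answer: 5 4 6 6

Derivation:
Step 1: leaves = {1,2,3}. Remove smallest leaf 1, emit neighbor 5.
Step 2: leaves = {2,3,5}. Remove smallest leaf 2, emit neighbor 4.
Step 3: leaves = {3,4,5}. Remove smallest leaf 3, emit neighbor 6.
Step 4: leaves = {4,5}. Remove smallest leaf 4, emit neighbor 6.
Done: 2 vertices remain (5, 6). Sequence = [5 4 6 6]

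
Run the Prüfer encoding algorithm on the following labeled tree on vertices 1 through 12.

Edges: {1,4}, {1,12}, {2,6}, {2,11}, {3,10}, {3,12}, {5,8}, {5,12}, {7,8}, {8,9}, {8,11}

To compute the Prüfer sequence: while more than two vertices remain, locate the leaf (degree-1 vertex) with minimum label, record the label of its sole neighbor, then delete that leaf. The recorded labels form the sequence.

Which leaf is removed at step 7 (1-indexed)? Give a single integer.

Answer: 10

Derivation:
Step 1: current leaves = {4,6,7,9,10}. Remove leaf 4 (neighbor: 1).
Step 2: current leaves = {1,6,7,9,10}. Remove leaf 1 (neighbor: 12).
Step 3: current leaves = {6,7,9,10}. Remove leaf 6 (neighbor: 2).
Step 4: current leaves = {2,7,9,10}. Remove leaf 2 (neighbor: 11).
Step 5: current leaves = {7,9,10,11}. Remove leaf 7 (neighbor: 8).
Step 6: current leaves = {9,10,11}. Remove leaf 9 (neighbor: 8).
Step 7: current leaves = {10,11}. Remove leaf 10 (neighbor: 3).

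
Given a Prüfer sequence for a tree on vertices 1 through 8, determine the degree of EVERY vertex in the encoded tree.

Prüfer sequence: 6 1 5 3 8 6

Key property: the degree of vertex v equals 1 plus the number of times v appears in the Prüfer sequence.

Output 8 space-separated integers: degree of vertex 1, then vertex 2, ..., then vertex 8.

p_1 = 6: count[6] becomes 1
p_2 = 1: count[1] becomes 1
p_3 = 5: count[5] becomes 1
p_4 = 3: count[3] becomes 1
p_5 = 8: count[8] becomes 1
p_6 = 6: count[6] becomes 2
Degrees (1 + count): deg[1]=1+1=2, deg[2]=1+0=1, deg[3]=1+1=2, deg[4]=1+0=1, deg[5]=1+1=2, deg[6]=1+2=3, deg[7]=1+0=1, deg[8]=1+1=2

Answer: 2 1 2 1 2 3 1 2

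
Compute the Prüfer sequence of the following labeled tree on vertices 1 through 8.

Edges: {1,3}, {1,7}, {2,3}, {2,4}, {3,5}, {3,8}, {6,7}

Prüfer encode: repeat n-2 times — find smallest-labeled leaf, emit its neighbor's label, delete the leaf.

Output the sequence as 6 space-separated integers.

Answer: 2 3 3 7 1 3

Derivation:
Step 1: leaves = {4,5,6,8}. Remove smallest leaf 4, emit neighbor 2.
Step 2: leaves = {2,5,6,8}. Remove smallest leaf 2, emit neighbor 3.
Step 3: leaves = {5,6,8}. Remove smallest leaf 5, emit neighbor 3.
Step 4: leaves = {6,8}. Remove smallest leaf 6, emit neighbor 7.
Step 5: leaves = {7,8}. Remove smallest leaf 7, emit neighbor 1.
Step 6: leaves = {1,8}. Remove smallest leaf 1, emit neighbor 3.
Done: 2 vertices remain (3, 8). Sequence = [2 3 3 7 1 3]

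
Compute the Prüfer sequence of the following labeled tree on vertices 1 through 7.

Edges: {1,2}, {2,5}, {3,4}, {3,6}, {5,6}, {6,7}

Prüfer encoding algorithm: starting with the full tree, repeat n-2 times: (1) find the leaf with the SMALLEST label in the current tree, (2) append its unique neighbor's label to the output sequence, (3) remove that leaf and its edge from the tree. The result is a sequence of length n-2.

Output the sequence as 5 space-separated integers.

Answer: 2 5 3 6 6

Derivation:
Step 1: leaves = {1,4,7}. Remove smallest leaf 1, emit neighbor 2.
Step 2: leaves = {2,4,7}. Remove smallest leaf 2, emit neighbor 5.
Step 3: leaves = {4,5,7}. Remove smallest leaf 4, emit neighbor 3.
Step 4: leaves = {3,5,7}. Remove smallest leaf 3, emit neighbor 6.
Step 5: leaves = {5,7}. Remove smallest leaf 5, emit neighbor 6.
Done: 2 vertices remain (6, 7). Sequence = [2 5 3 6 6]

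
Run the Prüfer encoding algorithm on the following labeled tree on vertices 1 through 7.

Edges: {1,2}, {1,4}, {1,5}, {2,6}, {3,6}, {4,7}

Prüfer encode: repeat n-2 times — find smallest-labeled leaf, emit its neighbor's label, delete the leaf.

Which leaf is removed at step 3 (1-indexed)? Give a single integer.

Step 1: current leaves = {3,5,7}. Remove leaf 3 (neighbor: 6).
Step 2: current leaves = {5,6,7}. Remove leaf 5 (neighbor: 1).
Step 3: current leaves = {6,7}. Remove leaf 6 (neighbor: 2).

Answer: 6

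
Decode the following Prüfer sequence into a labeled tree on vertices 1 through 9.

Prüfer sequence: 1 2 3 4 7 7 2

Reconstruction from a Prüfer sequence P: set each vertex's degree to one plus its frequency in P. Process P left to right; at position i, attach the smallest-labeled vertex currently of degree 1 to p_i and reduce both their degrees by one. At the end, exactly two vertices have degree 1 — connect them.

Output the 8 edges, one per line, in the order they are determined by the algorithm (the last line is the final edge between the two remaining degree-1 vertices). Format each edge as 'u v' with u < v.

Initial degrees: {1:2, 2:3, 3:2, 4:2, 5:1, 6:1, 7:3, 8:1, 9:1}
Step 1: smallest deg-1 vertex = 5, p_1 = 1. Add edge {1,5}. Now deg[5]=0, deg[1]=1.
Step 2: smallest deg-1 vertex = 1, p_2 = 2. Add edge {1,2}. Now deg[1]=0, deg[2]=2.
Step 3: smallest deg-1 vertex = 6, p_3 = 3. Add edge {3,6}. Now deg[6]=0, deg[3]=1.
Step 4: smallest deg-1 vertex = 3, p_4 = 4. Add edge {3,4}. Now deg[3]=0, deg[4]=1.
Step 5: smallest deg-1 vertex = 4, p_5 = 7. Add edge {4,7}. Now deg[4]=0, deg[7]=2.
Step 6: smallest deg-1 vertex = 8, p_6 = 7. Add edge {7,8}. Now deg[8]=0, deg[7]=1.
Step 7: smallest deg-1 vertex = 7, p_7 = 2. Add edge {2,7}. Now deg[7]=0, deg[2]=1.
Final: two remaining deg-1 vertices are 2, 9. Add edge {2,9}.

Answer: 1 5
1 2
3 6
3 4
4 7
7 8
2 7
2 9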